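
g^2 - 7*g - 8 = (g - 8)*(g + 1)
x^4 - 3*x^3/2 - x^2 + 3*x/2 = x*(x - 3/2)*(x - 1)*(x + 1)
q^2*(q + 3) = q^3 + 3*q^2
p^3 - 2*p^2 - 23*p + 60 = (p - 4)*(p - 3)*(p + 5)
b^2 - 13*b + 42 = (b - 7)*(b - 6)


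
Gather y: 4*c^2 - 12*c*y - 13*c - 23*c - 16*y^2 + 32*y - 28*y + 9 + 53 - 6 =4*c^2 - 36*c - 16*y^2 + y*(4 - 12*c) + 56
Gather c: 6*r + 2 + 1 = 6*r + 3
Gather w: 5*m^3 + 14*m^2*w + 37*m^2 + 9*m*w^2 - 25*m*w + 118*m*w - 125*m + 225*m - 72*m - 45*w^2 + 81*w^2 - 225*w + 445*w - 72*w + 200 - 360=5*m^3 + 37*m^2 + 28*m + w^2*(9*m + 36) + w*(14*m^2 + 93*m + 148) - 160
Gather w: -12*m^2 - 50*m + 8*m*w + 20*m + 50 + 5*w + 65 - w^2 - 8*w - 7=-12*m^2 - 30*m - w^2 + w*(8*m - 3) + 108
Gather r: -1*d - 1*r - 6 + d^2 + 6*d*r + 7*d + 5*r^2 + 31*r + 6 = d^2 + 6*d + 5*r^2 + r*(6*d + 30)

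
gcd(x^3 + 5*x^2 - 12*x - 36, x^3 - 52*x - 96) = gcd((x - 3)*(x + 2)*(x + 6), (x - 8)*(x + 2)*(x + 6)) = x^2 + 8*x + 12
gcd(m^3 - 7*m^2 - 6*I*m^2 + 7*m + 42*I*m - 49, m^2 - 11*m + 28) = m - 7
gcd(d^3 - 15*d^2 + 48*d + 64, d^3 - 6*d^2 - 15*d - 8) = d^2 - 7*d - 8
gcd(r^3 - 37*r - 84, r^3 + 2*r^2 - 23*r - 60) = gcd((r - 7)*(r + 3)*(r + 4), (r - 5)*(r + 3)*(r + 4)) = r^2 + 7*r + 12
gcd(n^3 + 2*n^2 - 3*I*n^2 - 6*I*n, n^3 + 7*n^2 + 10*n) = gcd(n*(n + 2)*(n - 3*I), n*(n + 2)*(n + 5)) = n^2 + 2*n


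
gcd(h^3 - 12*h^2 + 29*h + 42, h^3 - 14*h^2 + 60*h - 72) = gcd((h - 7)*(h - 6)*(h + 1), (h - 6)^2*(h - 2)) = h - 6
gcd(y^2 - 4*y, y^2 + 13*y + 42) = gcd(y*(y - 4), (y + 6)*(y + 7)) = 1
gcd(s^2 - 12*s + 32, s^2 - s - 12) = s - 4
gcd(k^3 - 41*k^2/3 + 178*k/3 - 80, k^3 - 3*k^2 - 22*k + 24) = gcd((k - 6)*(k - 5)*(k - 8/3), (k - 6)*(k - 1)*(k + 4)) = k - 6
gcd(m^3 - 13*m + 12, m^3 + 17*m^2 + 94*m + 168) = m + 4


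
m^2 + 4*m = m*(m + 4)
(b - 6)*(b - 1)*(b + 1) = b^3 - 6*b^2 - b + 6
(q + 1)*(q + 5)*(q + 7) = q^3 + 13*q^2 + 47*q + 35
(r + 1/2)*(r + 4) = r^2 + 9*r/2 + 2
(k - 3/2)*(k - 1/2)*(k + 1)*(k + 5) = k^4 + 4*k^3 - 25*k^2/4 - 11*k/2 + 15/4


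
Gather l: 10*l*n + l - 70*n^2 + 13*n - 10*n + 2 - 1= l*(10*n + 1) - 70*n^2 + 3*n + 1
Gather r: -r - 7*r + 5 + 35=40 - 8*r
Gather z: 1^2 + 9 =10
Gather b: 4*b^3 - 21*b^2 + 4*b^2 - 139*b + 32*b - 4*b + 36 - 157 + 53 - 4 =4*b^3 - 17*b^2 - 111*b - 72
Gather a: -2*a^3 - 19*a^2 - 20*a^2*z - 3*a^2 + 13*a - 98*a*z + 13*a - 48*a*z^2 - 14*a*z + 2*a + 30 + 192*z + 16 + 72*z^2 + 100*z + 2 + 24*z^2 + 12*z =-2*a^3 + a^2*(-20*z - 22) + a*(-48*z^2 - 112*z + 28) + 96*z^2 + 304*z + 48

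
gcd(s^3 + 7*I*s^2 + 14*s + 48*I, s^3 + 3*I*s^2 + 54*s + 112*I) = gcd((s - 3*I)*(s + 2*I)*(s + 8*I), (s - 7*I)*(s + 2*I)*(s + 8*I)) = s^2 + 10*I*s - 16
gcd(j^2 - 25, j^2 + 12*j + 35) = j + 5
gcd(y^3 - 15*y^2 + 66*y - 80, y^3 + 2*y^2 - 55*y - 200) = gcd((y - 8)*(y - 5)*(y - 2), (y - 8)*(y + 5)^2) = y - 8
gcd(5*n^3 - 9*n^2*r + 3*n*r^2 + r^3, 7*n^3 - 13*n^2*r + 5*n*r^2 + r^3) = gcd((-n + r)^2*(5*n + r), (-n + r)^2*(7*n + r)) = n^2 - 2*n*r + r^2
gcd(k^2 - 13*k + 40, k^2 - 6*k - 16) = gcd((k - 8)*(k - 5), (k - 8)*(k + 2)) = k - 8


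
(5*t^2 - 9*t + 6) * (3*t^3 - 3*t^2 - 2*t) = 15*t^5 - 42*t^4 + 35*t^3 - 12*t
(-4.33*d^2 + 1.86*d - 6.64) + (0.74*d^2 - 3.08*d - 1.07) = -3.59*d^2 - 1.22*d - 7.71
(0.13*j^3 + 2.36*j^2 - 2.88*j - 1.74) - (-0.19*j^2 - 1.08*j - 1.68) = 0.13*j^3 + 2.55*j^2 - 1.8*j - 0.0600000000000001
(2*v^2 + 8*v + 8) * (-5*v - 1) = -10*v^3 - 42*v^2 - 48*v - 8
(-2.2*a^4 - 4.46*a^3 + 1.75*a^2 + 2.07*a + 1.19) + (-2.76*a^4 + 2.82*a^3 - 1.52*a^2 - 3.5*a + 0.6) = -4.96*a^4 - 1.64*a^3 + 0.23*a^2 - 1.43*a + 1.79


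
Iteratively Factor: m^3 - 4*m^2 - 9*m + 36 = (m - 3)*(m^2 - m - 12) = (m - 4)*(m - 3)*(m + 3)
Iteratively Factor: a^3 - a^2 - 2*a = (a + 1)*(a^2 - 2*a) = (a - 2)*(a + 1)*(a)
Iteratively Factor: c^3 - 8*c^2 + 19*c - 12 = (c - 4)*(c^2 - 4*c + 3) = (c - 4)*(c - 1)*(c - 3)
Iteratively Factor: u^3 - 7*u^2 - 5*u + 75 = (u + 3)*(u^2 - 10*u + 25) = (u - 5)*(u + 3)*(u - 5)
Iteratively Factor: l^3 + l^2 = (l)*(l^2 + l) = l^2*(l + 1)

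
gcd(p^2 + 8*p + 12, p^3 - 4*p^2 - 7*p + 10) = p + 2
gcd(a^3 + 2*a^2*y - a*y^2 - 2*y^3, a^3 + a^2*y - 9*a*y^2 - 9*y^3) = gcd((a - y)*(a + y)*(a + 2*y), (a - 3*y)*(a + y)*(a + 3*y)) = a + y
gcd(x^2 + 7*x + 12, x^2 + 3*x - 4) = x + 4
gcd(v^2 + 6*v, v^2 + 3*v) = v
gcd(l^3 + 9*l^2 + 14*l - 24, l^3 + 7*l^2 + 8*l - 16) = l^2 + 3*l - 4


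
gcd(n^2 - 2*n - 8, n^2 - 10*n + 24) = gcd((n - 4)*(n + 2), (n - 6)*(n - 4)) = n - 4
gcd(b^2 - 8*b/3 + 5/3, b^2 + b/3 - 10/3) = b - 5/3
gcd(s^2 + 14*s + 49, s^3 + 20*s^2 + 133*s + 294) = s^2 + 14*s + 49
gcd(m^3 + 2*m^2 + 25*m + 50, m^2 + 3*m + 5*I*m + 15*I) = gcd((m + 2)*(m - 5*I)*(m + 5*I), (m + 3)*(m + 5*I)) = m + 5*I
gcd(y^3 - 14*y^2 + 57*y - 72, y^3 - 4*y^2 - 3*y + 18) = y^2 - 6*y + 9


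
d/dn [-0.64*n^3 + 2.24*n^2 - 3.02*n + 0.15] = -1.92*n^2 + 4.48*n - 3.02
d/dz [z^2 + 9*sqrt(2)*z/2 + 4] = 2*z + 9*sqrt(2)/2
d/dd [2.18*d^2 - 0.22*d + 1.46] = 4.36*d - 0.22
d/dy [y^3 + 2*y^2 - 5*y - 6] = 3*y^2 + 4*y - 5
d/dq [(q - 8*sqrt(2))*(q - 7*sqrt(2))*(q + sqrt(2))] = 3*q^2 - 28*sqrt(2)*q + 82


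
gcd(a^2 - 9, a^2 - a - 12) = a + 3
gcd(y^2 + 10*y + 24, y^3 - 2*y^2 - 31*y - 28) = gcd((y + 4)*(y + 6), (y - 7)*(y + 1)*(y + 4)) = y + 4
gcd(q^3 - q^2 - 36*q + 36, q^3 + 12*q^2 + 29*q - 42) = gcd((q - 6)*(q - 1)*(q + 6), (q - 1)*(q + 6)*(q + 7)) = q^2 + 5*q - 6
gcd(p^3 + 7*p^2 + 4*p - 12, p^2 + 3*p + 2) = p + 2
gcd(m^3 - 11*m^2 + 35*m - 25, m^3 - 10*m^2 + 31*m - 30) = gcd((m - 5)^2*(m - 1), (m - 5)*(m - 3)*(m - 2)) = m - 5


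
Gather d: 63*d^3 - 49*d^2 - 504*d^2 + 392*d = 63*d^3 - 553*d^2 + 392*d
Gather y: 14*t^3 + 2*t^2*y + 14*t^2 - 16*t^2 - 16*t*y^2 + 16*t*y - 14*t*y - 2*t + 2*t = 14*t^3 - 2*t^2 - 16*t*y^2 + y*(2*t^2 + 2*t)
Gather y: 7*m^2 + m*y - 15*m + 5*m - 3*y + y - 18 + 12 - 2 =7*m^2 - 10*m + y*(m - 2) - 8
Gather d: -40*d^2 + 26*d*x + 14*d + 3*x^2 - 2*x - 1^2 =-40*d^2 + d*(26*x + 14) + 3*x^2 - 2*x - 1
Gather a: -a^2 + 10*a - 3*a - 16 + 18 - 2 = -a^2 + 7*a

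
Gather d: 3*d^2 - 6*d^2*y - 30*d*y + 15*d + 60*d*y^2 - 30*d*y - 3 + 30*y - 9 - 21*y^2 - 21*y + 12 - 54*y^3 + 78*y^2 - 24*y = d^2*(3 - 6*y) + d*(60*y^2 - 60*y + 15) - 54*y^3 + 57*y^2 - 15*y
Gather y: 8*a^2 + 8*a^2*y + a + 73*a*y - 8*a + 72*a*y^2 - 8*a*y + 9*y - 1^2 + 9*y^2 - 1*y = 8*a^2 - 7*a + y^2*(72*a + 9) + y*(8*a^2 + 65*a + 8) - 1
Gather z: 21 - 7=14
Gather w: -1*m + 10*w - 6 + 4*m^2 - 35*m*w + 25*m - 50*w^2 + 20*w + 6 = 4*m^2 + 24*m - 50*w^2 + w*(30 - 35*m)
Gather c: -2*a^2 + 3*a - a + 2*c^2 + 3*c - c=-2*a^2 + 2*a + 2*c^2 + 2*c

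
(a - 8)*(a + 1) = a^2 - 7*a - 8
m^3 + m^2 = m^2*(m + 1)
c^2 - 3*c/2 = c*(c - 3/2)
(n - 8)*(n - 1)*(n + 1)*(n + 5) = n^4 - 3*n^3 - 41*n^2 + 3*n + 40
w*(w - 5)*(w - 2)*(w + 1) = w^4 - 6*w^3 + 3*w^2 + 10*w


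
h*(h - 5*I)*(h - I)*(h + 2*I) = h^4 - 4*I*h^3 + 7*h^2 - 10*I*h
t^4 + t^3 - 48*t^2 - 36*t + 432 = (t - 6)*(t - 3)*(t + 4)*(t + 6)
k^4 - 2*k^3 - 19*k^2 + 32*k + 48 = (k - 4)*(k - 3)*(k + 1)*(k + 4)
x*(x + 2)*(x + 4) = x^3 + 6*x^2 + 8*x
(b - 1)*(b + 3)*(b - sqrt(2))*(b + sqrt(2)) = b^4 + 2*b^3 - 5*b^2 - 4*b + 6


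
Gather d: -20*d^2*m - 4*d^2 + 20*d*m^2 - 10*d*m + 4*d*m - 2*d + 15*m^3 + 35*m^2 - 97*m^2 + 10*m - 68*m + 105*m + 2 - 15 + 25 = d^2*(-20*m - 4) + d*(20*m^2 - 6*m - 2) + 15*m^3 - 62*m^2 + 47*m + 12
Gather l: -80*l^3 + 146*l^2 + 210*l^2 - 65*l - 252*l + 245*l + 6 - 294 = -80*l^3 + 356*l^2 - 72*l - 288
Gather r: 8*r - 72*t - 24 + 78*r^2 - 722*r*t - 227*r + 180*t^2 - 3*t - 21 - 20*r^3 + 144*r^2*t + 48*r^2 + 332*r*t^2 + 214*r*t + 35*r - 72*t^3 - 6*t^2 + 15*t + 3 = -20*r^3 + r^2*(144*t + 126) + r*(332*t^2 - 508*t - 184) - 72*t^3 + 174*t^2 - 60*t - 42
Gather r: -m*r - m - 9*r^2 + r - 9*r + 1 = -m - 9*r^2 + r*(-m - 8) + 1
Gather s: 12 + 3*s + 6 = 3*s + 18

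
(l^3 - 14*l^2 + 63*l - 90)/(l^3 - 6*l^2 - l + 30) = (l - 6)/(l + 2)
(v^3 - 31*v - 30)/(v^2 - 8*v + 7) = (v^3 - 31*v - 30)/(v^2 - 8*v + 7)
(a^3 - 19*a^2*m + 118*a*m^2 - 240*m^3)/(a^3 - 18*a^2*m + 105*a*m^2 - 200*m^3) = (a - 6*m)/(a - 5*m)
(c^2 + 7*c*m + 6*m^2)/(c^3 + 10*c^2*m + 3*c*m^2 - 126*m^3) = (c + m)/(c^2 + 4*c*m - 21*m^2)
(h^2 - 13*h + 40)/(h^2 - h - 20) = (h - 8)/(h + 4)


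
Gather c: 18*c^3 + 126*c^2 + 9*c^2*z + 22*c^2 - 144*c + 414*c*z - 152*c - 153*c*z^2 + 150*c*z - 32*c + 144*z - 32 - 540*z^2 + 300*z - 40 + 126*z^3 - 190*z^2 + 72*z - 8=18*c^3 + c^2*(9*z + 148) + c*(-153*z^2 + 564*z - 328) + 126*z^3 - 730*z^2 + 516*z - 80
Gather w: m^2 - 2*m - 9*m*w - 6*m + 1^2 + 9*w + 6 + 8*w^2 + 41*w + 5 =m^2 - 8*m + 8*w^2 + w*(50 - 9*m) + 12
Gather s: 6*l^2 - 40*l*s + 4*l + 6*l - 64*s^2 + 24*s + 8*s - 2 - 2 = 6*l^2 + 10*l - 64*s^2 + s*(32 - 40*l) - 4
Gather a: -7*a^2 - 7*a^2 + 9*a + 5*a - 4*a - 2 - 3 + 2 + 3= -14*a^2 + 10*a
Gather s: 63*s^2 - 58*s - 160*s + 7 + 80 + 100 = 63*s^2 - 218*s + 187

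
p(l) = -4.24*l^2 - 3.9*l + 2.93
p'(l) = -8.48*l - 3.9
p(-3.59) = -37.71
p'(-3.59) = 26.54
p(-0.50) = 3.82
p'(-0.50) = 0.34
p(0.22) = 1.87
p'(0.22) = -5.77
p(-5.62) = -109.07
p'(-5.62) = 43.76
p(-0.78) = 3.39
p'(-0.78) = 2.71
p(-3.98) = -48.71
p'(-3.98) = 29.85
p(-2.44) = -12.80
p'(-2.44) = 16.79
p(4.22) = -89.04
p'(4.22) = -39.69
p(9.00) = -375.61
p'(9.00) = -80.22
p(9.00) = -375.61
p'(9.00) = -80.22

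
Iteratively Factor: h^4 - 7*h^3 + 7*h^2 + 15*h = (h - 3)*(h^3 - 4*h^2 - 5*h) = (h - 5)*(h - 3)*(h^2 + h) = (h - 5)*(h - 3)*(h + 1)*(h)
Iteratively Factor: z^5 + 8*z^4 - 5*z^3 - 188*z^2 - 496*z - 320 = (z + 4)*(z^4 + 4*z^3 - 21*z^2 - 104*z - 80) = (z - 5)*(z + 4)*(z^3 + 9*z^2 + 24*z + 16) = (z - 5)*(z + 1)*(z + 4)*(z^2 + 8*z + 16) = (z - 5)*(z + 1)*(z + 4)^2*(z + 4)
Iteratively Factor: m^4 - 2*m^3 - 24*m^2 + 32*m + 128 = (m - 4)*(m^3 + 2*m^2 - 16*m - 32) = (m - 4)*(m + 2)*(m^2 - 16) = (m - 4)*(m + 2)*(m + 4)*(m - 4)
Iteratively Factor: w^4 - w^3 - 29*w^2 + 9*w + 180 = (w + 3)*(w^3 - 4*w^2 - 17*w + 60) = (w - 5)*(w + 3)*(w^2 + w - 12) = (w - 5)*(w - 3)*(w + 3)*(w + 4)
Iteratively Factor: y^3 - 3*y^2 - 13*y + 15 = (y + 3)*(y^2 - 6*y + 5) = (y - 1)*(y + 3)*(y - 5)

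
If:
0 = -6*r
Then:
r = 0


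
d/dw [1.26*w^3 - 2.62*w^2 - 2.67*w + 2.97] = 3.78*w^2 - 5.24*w - 2.67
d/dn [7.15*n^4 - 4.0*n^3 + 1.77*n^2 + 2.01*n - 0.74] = 28.6*n^3 - 12.0*n^2 + 3.54*n + 2.01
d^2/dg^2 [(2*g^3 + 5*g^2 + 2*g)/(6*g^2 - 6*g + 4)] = (69*g^3 - 126*g^2 - 12*g + 32)/(27*g^6 - 81*g^5 + 135*g^4 - 135*g^3 + 90*g^2 - 36*g + 8)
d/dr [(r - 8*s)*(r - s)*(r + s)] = 3*r^2 - 16*r*s - s^2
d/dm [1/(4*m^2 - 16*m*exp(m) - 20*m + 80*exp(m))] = (m*exp(m) - m/2 - 4*exp(m) + 5/4)/(m^2 - 4*m*exp(m) - 5*m + 20*exp(m))^2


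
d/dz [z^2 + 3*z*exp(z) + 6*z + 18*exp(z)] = 3*z*exp(z) + 2*z + 21*exp(z) + 6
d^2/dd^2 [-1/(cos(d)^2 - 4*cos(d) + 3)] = (4*sin(d)^4 - 6*sin(d)^2 + 27*cos(d) - 3*cos(3*d) - 24)/((cos(d) - 3)^3*(cos(d) - 1)^3)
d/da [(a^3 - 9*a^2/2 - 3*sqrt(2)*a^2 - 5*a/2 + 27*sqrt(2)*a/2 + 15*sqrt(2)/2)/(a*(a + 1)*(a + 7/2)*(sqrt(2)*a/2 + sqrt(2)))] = (-4*sqrt(2)*a^6 + 48*a^5 + 36*sqrt(2)*a^5 - 168*a^4 + 197*sqrt(2)*a^4 - 1644*a^3 + 186*sqrt(2)*a^3 - 2688*a^2 - sqrt(2)*a^2 - 1500*a - 420)/(a^2*(4*a^6 + 52*a^5 + 269*a^4 + 706*a^3 + 989*a^2 + 700*a + 196))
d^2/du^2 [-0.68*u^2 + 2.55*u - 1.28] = -1.36000000000000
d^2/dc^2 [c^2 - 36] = 2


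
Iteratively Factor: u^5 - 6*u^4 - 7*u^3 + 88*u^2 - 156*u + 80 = (u - 5)*(u^4 - u^3 - 12*u^2 + 28*u - 16) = (u - 5)*(u + 4)*(u^3 - 5*u^2 + 8*u - 4) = (u - 5)*(u - 2)*(u + 4)*(u^2 - 3*u + 2) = (u - 5)*(u - 2)^2*(u + 4)*(u - 1)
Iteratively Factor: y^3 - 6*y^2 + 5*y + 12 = (y - 4)*(y^2 - 2*y - 3) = (y - 4)*(y - 3)*(y + 1)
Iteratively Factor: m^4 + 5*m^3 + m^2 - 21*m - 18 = (m + 3)*(m^3 + 2*m^2 - 5*m - 6) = (m + 1)*(m + 3)*(m^2 + m - 6) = (m - 2)*(m + 1)*(m + 3)*(m + 3)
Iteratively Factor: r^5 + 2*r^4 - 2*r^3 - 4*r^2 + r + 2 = (r - 1)*(r^4 + 3*r^3 + r^2 - 3*r - 2) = (r - 1)*(r + 1)*(r^3 + 2*r^2 - r - 2) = (r - 1)^2*(r + 1)*(r^2 + 3*r + 2) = (r - 1)^2*(r + 1)^2*(r + 2)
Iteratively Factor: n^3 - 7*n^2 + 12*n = (n - 4)*(n^2 - 3*n) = (n - 4)*(n - 3)*(n)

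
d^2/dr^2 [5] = 0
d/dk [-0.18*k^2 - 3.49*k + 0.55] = -0.36*k - 3.49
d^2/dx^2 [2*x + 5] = 0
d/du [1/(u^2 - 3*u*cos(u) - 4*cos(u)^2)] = (-3*u*sin(u) - 2*u - 4*sin(2*u) + 3*cos(u))/((u - 4*cos(u))^2*(u + cos(u))^2)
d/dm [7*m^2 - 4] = 14*m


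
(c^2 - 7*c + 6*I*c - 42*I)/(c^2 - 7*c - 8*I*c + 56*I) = (c + 6*I)/(c - 8*I)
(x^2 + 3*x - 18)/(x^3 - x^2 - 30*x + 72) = 1/(x - 4)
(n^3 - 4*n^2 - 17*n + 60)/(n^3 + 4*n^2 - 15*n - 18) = (n^2 - n - 20)/(n^2 + 7*n + 6)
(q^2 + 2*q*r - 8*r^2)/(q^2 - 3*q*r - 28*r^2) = (q - 2*r)/(q - 7*r)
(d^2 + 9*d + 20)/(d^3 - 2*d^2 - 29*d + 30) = (d + 4)/(d^2 - 7*d + 6)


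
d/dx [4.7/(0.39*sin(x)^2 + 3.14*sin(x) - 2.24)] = -(3.666*sin(x) + 14.758)*cos(x)/(0.39*sin(x)^2 + 3.14*sin(x) - 2.24)^2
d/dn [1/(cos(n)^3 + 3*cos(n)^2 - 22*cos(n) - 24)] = (3*cos(n)^2 + 6*cos(n) - 22)*sin(n)/(cos(n)^3 + 3*cos(n)^2 - 22*cos(n) - 24)^2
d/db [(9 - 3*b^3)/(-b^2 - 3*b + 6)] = 3*(3*b^2*(b^2 + 3*b - 6) - (2*b + 3)*(b^3 - 3))/(b^2 + 3*b - 6)^2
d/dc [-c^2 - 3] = -2*c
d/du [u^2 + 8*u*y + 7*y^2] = 2*u + 8*y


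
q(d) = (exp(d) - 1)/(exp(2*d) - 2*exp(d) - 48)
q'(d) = (exp(d) - 1)*(-2*exp(2*d) + 2*exp(d))/(exp(2*d) - 2*exp(d) - 48)^2 + exp(d)/(exp(2*d) - 2*exp(d) - 48) = (-2*(1 - exp(d))^2 + exp(2*d) - 2*exp(d) - 48)*exp(d)/(-exp(2*d) + 2*exp(d) + 48)^2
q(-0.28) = 0.00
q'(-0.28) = -0.02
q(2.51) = 0.14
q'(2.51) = -0.35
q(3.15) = 0.05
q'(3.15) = -0.06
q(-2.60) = 0.02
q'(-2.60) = -0.00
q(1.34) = -0.07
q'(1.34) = -0.13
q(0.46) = -0.01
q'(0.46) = -0.03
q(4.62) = 0.01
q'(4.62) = -0.01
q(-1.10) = 0.01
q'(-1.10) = -0.01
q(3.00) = 0.06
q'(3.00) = -0.08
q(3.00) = 0.06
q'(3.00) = -0.08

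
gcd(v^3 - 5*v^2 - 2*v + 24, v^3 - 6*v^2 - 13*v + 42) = 1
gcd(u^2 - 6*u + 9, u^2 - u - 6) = u - 3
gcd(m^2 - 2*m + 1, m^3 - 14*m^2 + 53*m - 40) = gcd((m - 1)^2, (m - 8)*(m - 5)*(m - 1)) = m - 1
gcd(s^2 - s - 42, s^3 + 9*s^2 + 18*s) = s + 6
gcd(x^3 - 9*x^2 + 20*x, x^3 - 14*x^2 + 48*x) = x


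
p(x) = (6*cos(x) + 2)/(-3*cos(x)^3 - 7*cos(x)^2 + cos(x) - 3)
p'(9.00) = 0.17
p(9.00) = 0.47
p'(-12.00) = -0.46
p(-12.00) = -0.79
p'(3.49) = -0.14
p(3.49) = 0.48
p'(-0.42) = 0.32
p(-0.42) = -0.73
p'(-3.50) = 0.14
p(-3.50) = 0.48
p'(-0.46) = 0.36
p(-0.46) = -0.75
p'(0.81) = -0.65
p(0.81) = -0.93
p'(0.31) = -0.23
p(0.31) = -0.70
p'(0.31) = -0.23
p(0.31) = -0.70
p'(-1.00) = 0.62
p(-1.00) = -1.05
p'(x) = (6*cos(x) + 2)*(-9*sin(x)*cos(x)^2 - 14*sin(x)*cos(x) + sin(x))/(-3*cos(x)^3 - 7*cos(x)^2 + cos(x) - 3)^2 - 6*sin(x)/(-3*cos(x)^3 - 7*cos(x)^2 + cos(x) - 3)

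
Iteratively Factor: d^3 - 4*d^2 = (d)*(d^2 - 4*d) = d*(d - 4)*(d)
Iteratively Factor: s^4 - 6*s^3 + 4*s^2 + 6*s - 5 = (s - 1)*(s^3 - 5*s^2 - s + 5) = (s - 1)*(s + 1)*(s^2 - 6*s + 5) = (s - 1)^2*(s + 1)*(s - 5)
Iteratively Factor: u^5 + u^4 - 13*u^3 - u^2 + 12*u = (u - 1)*(u^4 + 2*u^3 - 11*u^2 - 12*u) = (u - 1)*(u + 1)*(u^3 + u^2 - 12*u) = u*(u - 1)*(u + 1)*(u^2 + u - 12) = u*(u - 1)*(u + 1)*(u + 4)*(u - 3)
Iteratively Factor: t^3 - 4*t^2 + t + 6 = (t + 1)*(t^2 - 5*t + 6) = (t - 3)*(t + 1)*(t - 2)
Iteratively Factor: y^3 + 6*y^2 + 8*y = (y)*(y^2 + 6*y + 8) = y*(y + 2)*(y + 4)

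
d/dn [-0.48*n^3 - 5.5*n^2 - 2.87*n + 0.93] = -1.44*n^2 - 11.0*n - 2.87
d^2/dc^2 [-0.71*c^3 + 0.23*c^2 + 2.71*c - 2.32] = 0.46 - 4.26*c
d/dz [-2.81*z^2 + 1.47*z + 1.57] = 1.47 - 5.62*z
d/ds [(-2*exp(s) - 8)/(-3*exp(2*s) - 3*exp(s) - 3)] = 2*(-(exp(s) + 4)*(2*exp(s) + 1) + exp(2*s) + exp(s) + 1)*exp(s)/(3*(exp(2*s) + exp(s) + 1)^2)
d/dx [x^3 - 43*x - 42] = 3*x^2 - 43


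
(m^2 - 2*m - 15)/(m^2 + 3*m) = (m - 5)/m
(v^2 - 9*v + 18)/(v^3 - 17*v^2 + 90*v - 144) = 1/(v - 8)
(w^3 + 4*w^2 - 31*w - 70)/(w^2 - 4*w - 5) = (w^2 + 9*w + 14)/(w + 1)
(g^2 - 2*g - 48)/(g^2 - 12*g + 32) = (g + 6)/(g - 4)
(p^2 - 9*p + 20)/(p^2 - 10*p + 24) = (p - 5)/(p - 6)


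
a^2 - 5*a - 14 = (a - 7)*(a + 2)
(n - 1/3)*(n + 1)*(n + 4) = n^3 + 14*n^2/3 + 7*n/3 - 4/3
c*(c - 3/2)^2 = c^3 - 3*c^2 + 9*c/4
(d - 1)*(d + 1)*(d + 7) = d^3 + 7*d^2 - d - 7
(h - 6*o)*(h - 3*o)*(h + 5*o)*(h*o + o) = h^4*o - 4*h^3*o^2 + h^3*o - 27*h^2*o^3 - 4*h^2*o^2 + 90*h*o^4 - 27*h*o^3 + 90*o^4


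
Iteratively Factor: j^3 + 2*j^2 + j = (j + 1)*(j^2 + j) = j*(j + 1)*(j + 1)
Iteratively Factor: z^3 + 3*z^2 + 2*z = (z + 1)*(z^2 + 2*z) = z*(z + 1)*(z + 2)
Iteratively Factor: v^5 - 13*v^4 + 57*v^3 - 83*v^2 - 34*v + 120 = (v - 5)*(v^4 - 8*v^3 + 17*v^2 + 2*v - 24) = (v - 5)*(v - 4)*(v^3 - 4*v^2 + v + 6) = (v - 5)*(v - 4)*(v - 2)*(v^2 - 2*v - 3) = (v - 5)*(v - 4)*(v - 3)*(v - 2)*(v + 1)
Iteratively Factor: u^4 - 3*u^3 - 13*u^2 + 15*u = (u - 5)*(u^3 + 2*u^2 - 3*u) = u*(u - 5)*(u^2 + 2*u - 3) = u*(u - 5)*(u - 1)*(u + 3)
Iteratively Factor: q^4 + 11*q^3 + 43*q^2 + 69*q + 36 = (q + 4)*(q^3 + 7*q^2 + 15*q + 9) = (q + 1)*(q + 4)*(q^2 + 6*q + 9) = (q + 1)*(q + 3)*(q + 4)*(q + 3)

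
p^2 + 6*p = p*(p + 6)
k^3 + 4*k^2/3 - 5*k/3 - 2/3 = (k - 1)*(k + 1/3)*(k + 2)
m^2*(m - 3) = m^3 - 3*m^2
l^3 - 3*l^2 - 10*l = l*(l - 5)*(l + 2)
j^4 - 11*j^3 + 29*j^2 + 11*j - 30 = (j - 6)*(j - 5)*(j - 1)*(j + 1)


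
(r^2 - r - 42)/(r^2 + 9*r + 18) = (r - 7)/(r + 3)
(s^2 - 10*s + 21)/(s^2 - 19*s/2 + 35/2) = 2*(s - 3)/(2*s - 5)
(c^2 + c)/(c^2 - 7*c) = (c + 1)/(c - 7)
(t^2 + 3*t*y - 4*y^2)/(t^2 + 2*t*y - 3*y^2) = (t + 4*y)/(t + 3*y)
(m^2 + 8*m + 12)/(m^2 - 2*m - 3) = (m^2 + 8*m + 12)/(m^2 - 2*m - 3)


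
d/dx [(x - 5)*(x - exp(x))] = x + (1 - exp(x))*(x - 5) - exp(x)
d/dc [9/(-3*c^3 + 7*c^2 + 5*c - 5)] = 9*(9*c^2 - 14*c - 5)/(3*c^3 - 7*c^2 - 5*c + 5)^2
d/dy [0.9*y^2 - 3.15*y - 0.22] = 1.8*y - 3.15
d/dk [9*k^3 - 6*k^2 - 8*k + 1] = 27*k^2 - 12*k - 8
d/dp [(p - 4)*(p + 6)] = 2*p + 2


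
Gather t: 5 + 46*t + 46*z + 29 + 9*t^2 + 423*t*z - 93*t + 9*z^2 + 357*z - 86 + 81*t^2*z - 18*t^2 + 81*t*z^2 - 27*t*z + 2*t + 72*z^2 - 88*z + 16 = t^2*(81*z - 9) + t*(81*z^2 + 396*z - 45) + 81*z^2 + 315*z - 36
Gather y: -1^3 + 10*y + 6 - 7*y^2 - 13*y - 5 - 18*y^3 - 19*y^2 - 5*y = -18*y^3 - 26*y^2 - 8*y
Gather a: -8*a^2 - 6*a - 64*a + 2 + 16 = -8*a^2 - 70*a + 18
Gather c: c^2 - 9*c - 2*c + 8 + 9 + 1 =c^2 - 11*c + 18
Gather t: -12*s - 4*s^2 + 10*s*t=-4*s^2 + 10*s*t - 12*s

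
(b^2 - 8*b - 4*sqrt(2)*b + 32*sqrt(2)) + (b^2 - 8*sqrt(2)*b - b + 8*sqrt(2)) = 2*b^2 - 12*sqrt(2)*b - 9*b + 40*sqrt(2)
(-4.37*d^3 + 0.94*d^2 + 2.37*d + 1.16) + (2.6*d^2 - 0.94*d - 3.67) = -4.37*d^3 + 3.54*d^2 + 1.43*d - 2.51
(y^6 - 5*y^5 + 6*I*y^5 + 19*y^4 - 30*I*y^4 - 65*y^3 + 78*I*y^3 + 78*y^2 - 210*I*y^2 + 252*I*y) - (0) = y^6 - 5*y^5 + 6*I*y^5 + 19*y^4 - 30*I*y^4 - 65*y^3 + 78*I*y^3 + 78*y^2 - 210*I*y^2 + 252*I*y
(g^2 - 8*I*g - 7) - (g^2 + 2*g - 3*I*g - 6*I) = -2*g - 5*I*g - 7 + 6*I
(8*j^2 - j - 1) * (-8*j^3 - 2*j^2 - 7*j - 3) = -64*j^5 - 8*j^4 - 46*j^3 - 15*j^2 + 10*j + 3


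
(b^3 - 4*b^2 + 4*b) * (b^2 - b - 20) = b^5 - 5*b^4 - 12*b^3 + 76*b^2 - 80*b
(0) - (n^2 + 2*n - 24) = -n^2 - 2*n + 24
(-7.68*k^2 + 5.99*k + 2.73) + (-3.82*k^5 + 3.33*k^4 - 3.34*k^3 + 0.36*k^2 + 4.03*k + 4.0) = -3.82*k^5 + 3.33*k^4 - 3.34*k^3 - 7.32*k^2 + 10.02*k + 6.73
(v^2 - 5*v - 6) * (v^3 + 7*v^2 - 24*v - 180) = v^5 + 2*v^4 - 65*v^3 - 102*v^2 + 1044*v + 1080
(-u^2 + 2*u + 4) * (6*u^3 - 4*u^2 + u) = -6*u^5 + 16*u^4 + 15*u^3 - 14*u^2 + 4*u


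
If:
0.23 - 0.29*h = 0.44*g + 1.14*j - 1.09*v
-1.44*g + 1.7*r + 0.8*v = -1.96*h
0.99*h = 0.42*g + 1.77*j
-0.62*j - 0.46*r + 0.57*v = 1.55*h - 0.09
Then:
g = 114.750069259585*v + 34.8532419508317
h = -19.7915346719505*v - 6.12027077486419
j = -38.298671420484*v - 11.6934630996977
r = 119.547945700485*v + 36.5790583105479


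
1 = 1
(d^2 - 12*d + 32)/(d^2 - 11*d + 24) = (d - 4)/(d - 3)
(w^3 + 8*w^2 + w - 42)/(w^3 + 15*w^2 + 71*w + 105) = (w - 2)/(w + 5)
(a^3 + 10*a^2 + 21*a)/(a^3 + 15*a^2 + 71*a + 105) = a/(a + 5)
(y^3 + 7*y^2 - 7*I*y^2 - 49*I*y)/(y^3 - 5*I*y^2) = (y^2 + 7*y*(1 - I) - 49*I)/(y*(y - 5*I))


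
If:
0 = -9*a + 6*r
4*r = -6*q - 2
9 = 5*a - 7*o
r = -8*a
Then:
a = 0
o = -9/7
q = -1/3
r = 0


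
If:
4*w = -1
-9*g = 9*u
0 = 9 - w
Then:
No Solution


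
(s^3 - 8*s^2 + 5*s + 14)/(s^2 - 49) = (s^2 - s - 2)/(s + 7)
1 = 1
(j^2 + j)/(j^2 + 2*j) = (j + 1)/(j + 2)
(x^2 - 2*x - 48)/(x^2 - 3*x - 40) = (x + 6)/(x + 5)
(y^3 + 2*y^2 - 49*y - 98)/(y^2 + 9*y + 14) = y - 7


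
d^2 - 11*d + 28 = (d - 7)*(d - 4)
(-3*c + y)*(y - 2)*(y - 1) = -3*c*y^2 + 9*c*y - 6*c + y^3 - 3*y^2 + 2*y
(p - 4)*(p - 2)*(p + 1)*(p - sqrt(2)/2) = p^4 - 5*p^3 - sqrt(2)*p^3/2 + 2*p^2 + 5*sqrt(2)*p^2/2 - sqrt(2)*p + 8*p - 4*sqrt(2)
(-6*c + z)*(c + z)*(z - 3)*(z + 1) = -6*c^2*z^2 + 12*c^2*z + 18*c^2 - 5*c*z^3 + 10*c*z^2 + 15*c*z + z^4 - 2*z^3 - 3*z^2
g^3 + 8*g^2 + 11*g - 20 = (g - 1)*(g + 4)*(g + 5)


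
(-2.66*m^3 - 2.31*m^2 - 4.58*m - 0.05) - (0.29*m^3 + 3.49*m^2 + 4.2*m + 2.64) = -2.95*m^3 - 5.8*m^2 - 8.78*m - 2.69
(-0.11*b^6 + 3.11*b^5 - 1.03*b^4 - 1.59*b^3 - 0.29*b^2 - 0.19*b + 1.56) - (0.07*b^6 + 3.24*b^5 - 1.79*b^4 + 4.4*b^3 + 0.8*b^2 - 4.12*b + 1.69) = -0.18*b^6 - 0.13*b^5 + 0.76*b^4 - 5.99*b^3 - 1.09*b^2 + 3.93*b - 0.13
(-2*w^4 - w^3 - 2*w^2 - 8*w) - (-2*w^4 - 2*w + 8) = -w^3 - 2*w^2 - 6*w - 8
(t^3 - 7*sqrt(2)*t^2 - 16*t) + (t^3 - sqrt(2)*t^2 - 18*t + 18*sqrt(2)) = 2*t^3 - 8*sqrt(2)*t^2 - 34*t + 18*sqrt(2)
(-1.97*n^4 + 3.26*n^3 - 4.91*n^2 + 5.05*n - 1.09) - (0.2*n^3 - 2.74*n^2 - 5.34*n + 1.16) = -1.97*n^4 + 3.06*n^3 - 2.17*n^2 + 10.39*n - 2.25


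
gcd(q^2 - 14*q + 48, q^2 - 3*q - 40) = q - 8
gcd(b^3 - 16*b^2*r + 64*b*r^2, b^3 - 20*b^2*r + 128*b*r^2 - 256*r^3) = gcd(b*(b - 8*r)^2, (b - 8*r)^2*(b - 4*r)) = b^2 - 16*b*r + 64*r^2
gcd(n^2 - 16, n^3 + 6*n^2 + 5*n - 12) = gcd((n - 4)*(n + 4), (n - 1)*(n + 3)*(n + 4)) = n + 4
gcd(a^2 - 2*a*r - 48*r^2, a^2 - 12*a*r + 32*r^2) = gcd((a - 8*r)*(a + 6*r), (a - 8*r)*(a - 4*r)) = -a + 8*r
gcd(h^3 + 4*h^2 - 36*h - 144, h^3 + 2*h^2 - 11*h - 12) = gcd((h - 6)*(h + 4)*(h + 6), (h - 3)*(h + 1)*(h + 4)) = h + 4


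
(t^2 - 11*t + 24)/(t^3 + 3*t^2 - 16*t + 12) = (t^2 - 11*t + 24)/(t^3 + 3*t^2 - 16*t + 12)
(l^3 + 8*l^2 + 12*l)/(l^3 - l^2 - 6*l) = (l + 6)/(l - 3)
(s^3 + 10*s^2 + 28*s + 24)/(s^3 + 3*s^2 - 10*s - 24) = (s^2 + 8*s + 12)/(s^2 + s - 12)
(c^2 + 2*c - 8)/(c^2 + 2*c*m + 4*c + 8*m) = (c - 2)/(c + 2*m)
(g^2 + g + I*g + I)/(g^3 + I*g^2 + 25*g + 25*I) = (g + 1)/(g^2 + 25)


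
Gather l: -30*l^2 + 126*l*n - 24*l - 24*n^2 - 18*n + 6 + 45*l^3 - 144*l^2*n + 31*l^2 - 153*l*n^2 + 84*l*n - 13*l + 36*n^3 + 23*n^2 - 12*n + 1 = 45*l^3 + l^2*(1 - 144*n) + l*(-153*n^2 + 210*n - 37) + 36*n^3 - n^2 - 30*n + 7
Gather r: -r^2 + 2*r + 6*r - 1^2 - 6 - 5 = -r^2 + 8*r - 12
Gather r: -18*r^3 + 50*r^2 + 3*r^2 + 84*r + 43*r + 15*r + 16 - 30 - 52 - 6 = -18*r^3 + 53*r^2 + 142*r - 72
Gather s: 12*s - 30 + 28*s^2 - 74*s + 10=28*s^2 - 62*s - 20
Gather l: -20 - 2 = -22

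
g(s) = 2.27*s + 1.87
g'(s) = 2.27000000000000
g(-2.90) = -4.71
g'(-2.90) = 2.27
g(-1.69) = -1.97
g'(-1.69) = 2.27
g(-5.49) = -10.59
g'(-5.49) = 2.27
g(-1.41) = -1.33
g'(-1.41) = 2.27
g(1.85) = 6.07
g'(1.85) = 2.27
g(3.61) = 10.06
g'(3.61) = 2.27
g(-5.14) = -9.80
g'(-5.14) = 2.27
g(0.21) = 2.35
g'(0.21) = 2.27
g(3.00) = 8.68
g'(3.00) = 2.27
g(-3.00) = -4.94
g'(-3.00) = 2.27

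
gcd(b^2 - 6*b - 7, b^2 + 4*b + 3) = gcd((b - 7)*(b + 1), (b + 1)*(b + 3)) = b + 1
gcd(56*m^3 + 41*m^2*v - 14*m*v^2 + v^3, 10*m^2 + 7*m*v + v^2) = 1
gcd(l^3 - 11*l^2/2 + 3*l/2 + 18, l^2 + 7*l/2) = 1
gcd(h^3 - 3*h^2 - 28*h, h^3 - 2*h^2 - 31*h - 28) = h^2 - 3*h - 28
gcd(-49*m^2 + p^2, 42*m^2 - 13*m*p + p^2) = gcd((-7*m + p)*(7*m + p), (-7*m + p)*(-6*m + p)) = -7*m + p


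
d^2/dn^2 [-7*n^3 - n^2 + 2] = -42*n - 2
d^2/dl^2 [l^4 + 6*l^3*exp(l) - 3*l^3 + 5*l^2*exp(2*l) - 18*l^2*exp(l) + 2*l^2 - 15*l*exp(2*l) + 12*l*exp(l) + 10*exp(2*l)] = 6*l^3*exp(l) + 20*l^2*exp(2*l) + 18*l^2*exp(l) + 12*l^2 - 20*l*exp(2*l) - 24*l*exp(l) - 18*l - 10*exp(2*l) - 12*exp(l) + 4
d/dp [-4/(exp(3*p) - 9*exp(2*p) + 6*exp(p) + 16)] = 12*(exp(2*p) - 6*exp(p) + 2)*exp(p)/(exp(3*p) - 9*exp(2*p) + 6*exp(p) + 16)^2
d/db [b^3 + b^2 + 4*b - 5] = 3*b^2 + 2*b + 4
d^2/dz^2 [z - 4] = 0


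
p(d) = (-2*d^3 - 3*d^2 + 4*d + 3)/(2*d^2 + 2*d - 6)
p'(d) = (-4*d - 2)*(-2*d^3 - 3*d^2 + 4*d + 3)/(2*d^2 + 2*d - 6)^2 + (-6*d^2 - 6*d + 4)/(2*d^2 + 2*d - 6)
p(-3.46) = 3.27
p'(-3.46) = -0.75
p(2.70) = -3.39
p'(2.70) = -0.89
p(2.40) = -3.13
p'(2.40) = -0.84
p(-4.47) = 4.15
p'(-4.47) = -0.93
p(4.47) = -5.07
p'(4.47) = -0.98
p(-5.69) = 5.31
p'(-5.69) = -0.97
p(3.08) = -3.74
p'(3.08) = -0.93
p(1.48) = -3.08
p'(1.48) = 4.77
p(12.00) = -12.54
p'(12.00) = -1.00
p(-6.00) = 5.61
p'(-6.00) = -0.97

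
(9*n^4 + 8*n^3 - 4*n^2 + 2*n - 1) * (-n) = -9*n^5 - 8*n^4 + 4*n^3 - 2*n^2 + n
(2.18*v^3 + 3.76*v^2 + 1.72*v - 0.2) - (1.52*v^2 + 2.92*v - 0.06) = 2.18*v^3 + 2.24*v^2 - 1.2*v - 0.14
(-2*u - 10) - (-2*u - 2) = -8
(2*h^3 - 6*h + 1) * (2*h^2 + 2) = 4*h^5 - 8*h^3 + 2*h^2 - 12*h + 2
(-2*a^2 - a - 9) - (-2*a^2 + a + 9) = -2*a - 18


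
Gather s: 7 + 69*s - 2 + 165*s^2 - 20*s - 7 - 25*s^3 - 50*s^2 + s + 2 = -25*s^3 + 115*s^2 + 50*s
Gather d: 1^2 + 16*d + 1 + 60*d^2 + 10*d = 60*d^2 + 26*d + 2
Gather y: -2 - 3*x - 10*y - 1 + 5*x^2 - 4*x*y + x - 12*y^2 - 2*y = 5*x^2 - 2*x - 12*y^2 + y*(-4*x - 12) - 3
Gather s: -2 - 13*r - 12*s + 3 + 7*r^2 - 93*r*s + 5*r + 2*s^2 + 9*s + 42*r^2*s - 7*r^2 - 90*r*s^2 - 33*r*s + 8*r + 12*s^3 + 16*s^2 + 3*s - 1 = 12*s^3 + s^2*(18 - 90*r) + s*(42*r^2 - 126*r)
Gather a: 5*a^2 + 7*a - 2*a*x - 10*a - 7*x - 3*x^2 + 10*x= 5*a^2 + a*(-2*x - 3) - 3*x^2 + 3*x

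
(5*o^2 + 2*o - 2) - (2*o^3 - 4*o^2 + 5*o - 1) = -2*o^3 + 9*o^2 - 3*o - 1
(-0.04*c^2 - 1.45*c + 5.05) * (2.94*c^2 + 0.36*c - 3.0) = -0.1176*c^4 - 4.2774*c^3 + 14.445*c^2 + 6.168*c - 15.15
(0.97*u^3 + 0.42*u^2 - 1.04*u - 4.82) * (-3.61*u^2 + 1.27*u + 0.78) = -3.5017*u^5 - 0.2843*u^4 + 5.0444*u^3 + 16.407*u^2 - 6.9326*u - 3.7596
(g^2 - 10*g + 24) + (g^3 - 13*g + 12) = g^3 + g^2 - 23*g + 36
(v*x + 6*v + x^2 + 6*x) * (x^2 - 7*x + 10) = v*x^3 - v*x^2 - 32*v*x + 60*v + x^4 - x^3 - 32*x^2 + 60*x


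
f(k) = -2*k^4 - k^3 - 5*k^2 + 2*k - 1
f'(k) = -8*k^3 - 3*k^2 - 10*k + 2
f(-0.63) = -4.31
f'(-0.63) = 9.11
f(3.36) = -343.57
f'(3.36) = -368.93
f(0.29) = -0.88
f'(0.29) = -1.35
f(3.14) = -269.40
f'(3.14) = -306.65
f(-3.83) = -456.18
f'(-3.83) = 445.75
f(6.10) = -3171.00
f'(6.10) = -1986.48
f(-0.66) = -4.59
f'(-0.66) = 9.59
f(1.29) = -14.43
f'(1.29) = -33.07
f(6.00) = -2977.00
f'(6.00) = -1894.00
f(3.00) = -229.00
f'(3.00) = -271.00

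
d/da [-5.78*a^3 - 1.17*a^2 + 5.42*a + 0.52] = -17.34*a^2 - 2.34*a + 5.42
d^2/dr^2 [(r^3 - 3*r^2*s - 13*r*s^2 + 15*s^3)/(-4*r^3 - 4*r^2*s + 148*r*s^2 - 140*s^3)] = 2*s/(r^3 + 21*r^2*s + 147*r*s^2 + 343*s^3)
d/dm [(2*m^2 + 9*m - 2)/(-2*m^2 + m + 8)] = 2*(10*m^2 + 12*m + 37)/(4*m^4 - 4*m^3 - 31*m^2 + 16*m + 64)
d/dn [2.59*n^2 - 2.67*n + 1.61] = 5.18*n - 2.67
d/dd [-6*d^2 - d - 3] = -12*d - 1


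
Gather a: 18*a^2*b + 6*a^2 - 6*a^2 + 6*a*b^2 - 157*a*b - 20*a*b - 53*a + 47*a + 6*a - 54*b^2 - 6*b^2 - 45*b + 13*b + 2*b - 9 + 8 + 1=18*a^2*b + a*(6*b^2 - 177*b) - 60*b^2 - 30*b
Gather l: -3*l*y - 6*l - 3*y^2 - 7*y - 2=l*(-3*y - 6) - 3*y^2 - 7*y - 2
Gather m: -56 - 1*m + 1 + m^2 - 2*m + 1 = m^2 - 3*m - 54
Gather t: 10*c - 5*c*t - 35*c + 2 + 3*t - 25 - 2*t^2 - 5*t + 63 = -25*c - 2*t^2 + t*(-5*c - 2) + 40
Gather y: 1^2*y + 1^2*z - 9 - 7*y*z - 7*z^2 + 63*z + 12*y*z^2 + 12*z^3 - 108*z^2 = y*(12*z^2 - 7*z + 1) + 12*z^3 - 115*z^2 + 64*z - 9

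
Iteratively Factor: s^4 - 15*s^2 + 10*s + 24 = (s + 1)*(s^3 - s^2 - 14*s + 24) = (s - 3)*(s + 1)*(s^2 + 2*s - 8) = (s - 3)*(s - 2)*(s + 1)*(s + 4)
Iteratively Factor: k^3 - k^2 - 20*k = (k)*(k^2 - k - 20) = k*(k - 5)*(k + 4)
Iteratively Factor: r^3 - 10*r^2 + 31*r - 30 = (r - 3)*(r^2 - 7*r + 10) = (r - 5)*(r - 3)*(r - 2)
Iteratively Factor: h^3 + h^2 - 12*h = (h + 4)*(h^2 - 3*h) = h*(h + 4)*(h - 3)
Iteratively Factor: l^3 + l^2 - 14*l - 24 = (l + 2)*(l^2 - l - 12) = (l + 2)*(l + 3)*(l - 4)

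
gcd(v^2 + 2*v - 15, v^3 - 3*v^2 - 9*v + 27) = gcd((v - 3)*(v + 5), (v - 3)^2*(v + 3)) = v - 3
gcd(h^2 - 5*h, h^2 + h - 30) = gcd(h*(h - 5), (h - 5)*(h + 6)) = h - 5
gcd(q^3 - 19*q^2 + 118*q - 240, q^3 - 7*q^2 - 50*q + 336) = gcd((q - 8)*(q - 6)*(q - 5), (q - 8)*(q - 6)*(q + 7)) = q^2 - 14*q + 48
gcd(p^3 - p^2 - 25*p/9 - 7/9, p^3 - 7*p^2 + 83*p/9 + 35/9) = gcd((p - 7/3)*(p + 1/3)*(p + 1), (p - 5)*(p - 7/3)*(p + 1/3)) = p^2 - 2*p - 7/9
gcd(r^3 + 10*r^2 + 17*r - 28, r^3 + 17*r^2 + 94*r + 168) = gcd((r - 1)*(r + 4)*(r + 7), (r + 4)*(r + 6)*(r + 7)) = r^2 + 11*r + 28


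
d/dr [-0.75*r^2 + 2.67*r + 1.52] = 2.67 - 1.5*r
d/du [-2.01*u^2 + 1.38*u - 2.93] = 1.38 - 4.02*u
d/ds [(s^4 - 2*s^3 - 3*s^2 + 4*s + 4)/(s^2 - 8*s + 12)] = 2*(s^3 - 9*s^2 + 10)/(s^2 - 12*s + 36)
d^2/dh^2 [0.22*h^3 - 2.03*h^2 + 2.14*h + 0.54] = 1.32*h - 4.06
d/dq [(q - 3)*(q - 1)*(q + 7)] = 3*q^2 + 6*q - 25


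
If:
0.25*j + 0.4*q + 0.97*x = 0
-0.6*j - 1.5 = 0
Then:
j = -2.50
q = 1.5625 - 2.425*x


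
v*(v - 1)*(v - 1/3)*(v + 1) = v^4 - v^3/3 - v^2 + v/3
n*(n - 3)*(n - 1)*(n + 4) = n^4 - 13*n^2 + 12*n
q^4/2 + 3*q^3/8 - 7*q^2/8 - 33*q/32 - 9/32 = (q/2 + 1/4)*(q - 3/2)*(q + 3/4)*(q + 1)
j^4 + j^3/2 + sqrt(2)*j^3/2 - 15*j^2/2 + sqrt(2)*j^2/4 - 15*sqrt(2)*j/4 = j*(j - 5/2)*(j + 3)*(j + sqrt(2)/2)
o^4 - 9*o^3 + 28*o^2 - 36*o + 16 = (o - 4)*(o - 2)^2*(o - 1)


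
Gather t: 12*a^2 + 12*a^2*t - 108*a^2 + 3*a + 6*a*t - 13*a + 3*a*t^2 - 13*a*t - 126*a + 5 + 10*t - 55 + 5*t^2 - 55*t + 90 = -96*a^2 - 136*a + t^2*(3*a + 5) + t*(12*a^2 - 7*a - 45) + 40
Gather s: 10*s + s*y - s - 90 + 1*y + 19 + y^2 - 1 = s*(y + 9) + y^2 + y - 72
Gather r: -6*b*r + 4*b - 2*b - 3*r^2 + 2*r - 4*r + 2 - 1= 2*b - 3*r^2 + r*(-6*b - 2) + 1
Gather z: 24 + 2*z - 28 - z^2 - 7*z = -z^2 - 5*z - 4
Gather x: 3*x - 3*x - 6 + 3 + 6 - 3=0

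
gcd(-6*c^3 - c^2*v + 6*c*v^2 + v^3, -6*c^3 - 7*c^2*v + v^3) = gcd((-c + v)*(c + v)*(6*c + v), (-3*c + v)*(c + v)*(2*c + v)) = c + v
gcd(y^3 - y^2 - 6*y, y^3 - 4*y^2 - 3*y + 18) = y^2 - y - 6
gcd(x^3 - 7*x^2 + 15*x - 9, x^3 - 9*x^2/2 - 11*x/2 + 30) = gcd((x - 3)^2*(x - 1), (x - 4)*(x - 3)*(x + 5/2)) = x - 3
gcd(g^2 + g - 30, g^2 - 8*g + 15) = g - 5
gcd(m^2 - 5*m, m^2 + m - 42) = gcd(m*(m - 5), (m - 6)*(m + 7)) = 1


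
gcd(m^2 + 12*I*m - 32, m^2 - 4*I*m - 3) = 1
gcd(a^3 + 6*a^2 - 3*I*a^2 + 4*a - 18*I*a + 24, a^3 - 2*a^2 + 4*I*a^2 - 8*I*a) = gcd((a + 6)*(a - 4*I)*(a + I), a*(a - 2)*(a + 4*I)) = 1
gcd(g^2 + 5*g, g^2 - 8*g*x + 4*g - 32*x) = 1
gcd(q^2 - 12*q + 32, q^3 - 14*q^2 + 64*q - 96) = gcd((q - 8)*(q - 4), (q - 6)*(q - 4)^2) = q - 4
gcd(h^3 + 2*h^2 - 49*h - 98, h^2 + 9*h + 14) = h^2 + 9*h + 14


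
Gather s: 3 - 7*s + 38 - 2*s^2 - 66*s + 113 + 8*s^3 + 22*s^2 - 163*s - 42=8*s^3 + 20*s^2 - 236*s + 112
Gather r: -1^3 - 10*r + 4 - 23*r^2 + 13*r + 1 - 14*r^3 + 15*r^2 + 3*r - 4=-14*r^3 - 8*r^2 + 6*r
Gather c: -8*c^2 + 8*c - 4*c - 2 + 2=-8*c^2 + 4*c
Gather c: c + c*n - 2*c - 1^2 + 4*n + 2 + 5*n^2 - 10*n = c*(n - 1) + 5*n^2 - 6*n + 1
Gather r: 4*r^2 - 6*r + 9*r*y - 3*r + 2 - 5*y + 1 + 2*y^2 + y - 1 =4*r^2 + r*(9*y - 9) + 2*y^2 - 4*y + 2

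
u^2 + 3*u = u*(u + 3)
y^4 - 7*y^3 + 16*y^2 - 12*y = y*(y - 3)*(y - 2)^2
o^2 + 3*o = o*(o + 3)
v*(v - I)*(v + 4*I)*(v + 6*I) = v^4 + 9*I*v^3 - 14*v^2 + 24*I*v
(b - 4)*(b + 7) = b^2 + 3*b - 28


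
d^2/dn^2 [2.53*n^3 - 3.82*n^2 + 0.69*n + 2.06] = 15.18*n - 7.64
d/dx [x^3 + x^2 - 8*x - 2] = 3*x^2 + 2*x - 8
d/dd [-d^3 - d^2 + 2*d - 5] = -3*d^2 - 2*d + 2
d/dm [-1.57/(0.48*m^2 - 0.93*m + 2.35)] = (1.5072*m - 1.4601)/(0.48*m^2 - 0.93*m + 2.35)^2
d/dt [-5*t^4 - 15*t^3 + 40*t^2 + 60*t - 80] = -20*t^3 - 45*t^2 + 80*t + 60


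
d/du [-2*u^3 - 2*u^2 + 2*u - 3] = -6*u^2 - 4*u + 2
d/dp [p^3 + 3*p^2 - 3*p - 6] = 3*p^2 + 6*p - 3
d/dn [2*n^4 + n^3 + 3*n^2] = n*(8*n^2 + 3*n + 6)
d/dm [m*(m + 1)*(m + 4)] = 3*m^2 + 10*m + 4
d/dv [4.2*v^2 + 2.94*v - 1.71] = 8.4*v + 2.94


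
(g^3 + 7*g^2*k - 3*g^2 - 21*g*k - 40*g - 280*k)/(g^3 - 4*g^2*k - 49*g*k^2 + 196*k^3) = (g^2 - 3*g - 40)/(g^2 - 11*g*k + 28*k^2)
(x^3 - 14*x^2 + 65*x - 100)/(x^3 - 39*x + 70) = (x^2 - 9*x + 20)/(x^2 + 5*x - 14)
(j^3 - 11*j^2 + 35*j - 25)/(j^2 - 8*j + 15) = (j^2 - 6*j + 5)/(j - 3)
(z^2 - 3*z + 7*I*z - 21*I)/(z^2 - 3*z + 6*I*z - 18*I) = (z + 7*I)/(z + 6*I)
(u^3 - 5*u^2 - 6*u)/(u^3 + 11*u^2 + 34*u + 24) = u*(u - 6)/(u^2 + 10*u + 24)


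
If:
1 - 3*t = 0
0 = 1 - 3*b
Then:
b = 1/3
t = 1/3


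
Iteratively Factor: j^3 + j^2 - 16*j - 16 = (j - 4)*(j^2 + 5*j + 4) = (j - 4)*(j + 4)*(j + 1)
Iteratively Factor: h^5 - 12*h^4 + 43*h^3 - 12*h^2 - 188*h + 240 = (h + 2)*(h^4 - 14*h^3 + 71*h^2 - 154*h + 120) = (h - 3)*(h + 2)*(h^3 - 11*h^2 + 38*h - 40) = (h - 4)*(h - 3)*(h + 2)*(h^2 - 7*h + 10) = (h - 5)*(h - 4)*(h - 3)*(h + 2)*(h - 2)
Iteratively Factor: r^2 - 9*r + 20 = (r - 4)*(r - 5)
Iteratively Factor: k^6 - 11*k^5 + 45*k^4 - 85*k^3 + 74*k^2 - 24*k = (k - 1)*(k^5 - 10*k^4 + 35*k^3 - 50*k^2 + 24*k) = (k - 3)*(k - 1)*(k^4 - 7*k^3 + 14*k^2 - 8*k) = (k - 3)*(k - 2)*(k - 1)*(k^3 - 5*k^2 + 4*k) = (k - 3)*(k - 2)*(k - 1)^2*(k^2 - 4*k) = k*(k - 3)*(k - 2)*(k - 1)^2*(k - 4)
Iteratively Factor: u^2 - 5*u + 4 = (u - 4)*(u - 1)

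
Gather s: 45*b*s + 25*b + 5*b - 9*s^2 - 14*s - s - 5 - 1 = 30*b - 9*s^2 + s*(45*b - 15) - 6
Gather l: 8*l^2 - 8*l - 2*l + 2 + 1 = 8*l^2 - 10*l + 3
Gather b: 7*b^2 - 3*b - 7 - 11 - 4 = 7*b^2 - 3*b - 22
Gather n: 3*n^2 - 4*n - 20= 3*n^2 - 4*n - 20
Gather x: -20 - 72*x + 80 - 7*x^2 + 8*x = -7*x^2 - 64*x + 60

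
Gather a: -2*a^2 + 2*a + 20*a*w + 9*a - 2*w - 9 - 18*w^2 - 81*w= -2*a^2 + a*(20*w + 11) - 18*w^2 - 83*w - 9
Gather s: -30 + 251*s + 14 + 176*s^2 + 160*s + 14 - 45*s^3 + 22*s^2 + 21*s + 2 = -45*s^3 + 198*s^2 + 432*s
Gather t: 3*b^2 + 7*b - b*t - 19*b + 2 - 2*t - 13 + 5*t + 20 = 3*b^2 - 12*b + t*(3 - b) + 9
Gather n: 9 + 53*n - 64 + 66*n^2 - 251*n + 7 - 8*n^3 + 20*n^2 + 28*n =-8*n^3 + 86*n^2 - 170*n - 48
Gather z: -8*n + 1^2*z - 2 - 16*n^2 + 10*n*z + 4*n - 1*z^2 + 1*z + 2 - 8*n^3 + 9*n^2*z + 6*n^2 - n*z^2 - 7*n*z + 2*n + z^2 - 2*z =-8*n^3 - 10*n^2 - n*z^2 - 2*n + z*(9*n^2 + 3*n)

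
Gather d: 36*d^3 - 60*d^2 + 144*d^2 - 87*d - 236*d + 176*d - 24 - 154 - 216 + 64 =36*d^3 + 84*d^2 - 147*d - 330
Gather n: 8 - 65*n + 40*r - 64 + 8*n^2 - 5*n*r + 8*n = 8*n^2 + n*(-5*r - 57) + 40*r - 56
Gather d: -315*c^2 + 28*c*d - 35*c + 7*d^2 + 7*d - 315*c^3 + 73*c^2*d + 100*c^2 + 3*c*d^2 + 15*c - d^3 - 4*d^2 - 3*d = -315*c^3 - 215*c^2 - 20*c - d^3 + d^2*(3*c + 3) + d*(73*c^2 + 28*c + 4)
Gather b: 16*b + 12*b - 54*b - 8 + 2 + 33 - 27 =-26*b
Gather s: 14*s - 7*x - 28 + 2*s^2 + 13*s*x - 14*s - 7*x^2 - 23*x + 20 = 2*s^2 + 13*s*x - 7*x^2 - 30*x - 8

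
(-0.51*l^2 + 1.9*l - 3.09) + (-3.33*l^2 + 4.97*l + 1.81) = -3.84*l^2 + 6.87*l - 1.28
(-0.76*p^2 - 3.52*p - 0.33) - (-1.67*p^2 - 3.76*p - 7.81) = 0.91*p^2 + 0.24*p + 7.48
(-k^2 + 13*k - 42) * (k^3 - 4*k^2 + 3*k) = -k^5 + 17*k^4 - 97*k^3 + 207*k^2 - 126*k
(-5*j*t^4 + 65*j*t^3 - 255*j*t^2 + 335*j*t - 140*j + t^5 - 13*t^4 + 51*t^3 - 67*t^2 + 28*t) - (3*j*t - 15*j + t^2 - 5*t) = -5*j*t^4 + 65*j*t^3 - 255*j*t^2 + 332*j*t - 125*j + t^5 - 13*t^4 + 51*t^3 - 68*t^2 + 33*t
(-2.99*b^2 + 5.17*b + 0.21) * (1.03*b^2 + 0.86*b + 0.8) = -3.0797*b^4 + 2.7537*b^3 + 2.2705*b^2 + 4.3166*b + 0.168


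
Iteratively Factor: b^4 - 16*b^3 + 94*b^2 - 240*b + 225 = (b - 3)*(b^3 - 13*b^2 + 55*b - 75) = (b - 5)*(b - 3)*(b^2 - 8*b + 15) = (b - 5)*(b - 3)^2*(b - 5)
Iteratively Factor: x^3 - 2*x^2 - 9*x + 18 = (x - 3)*(x^2 + x - 6) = (x - 3)*(x + 3)*(x - 2)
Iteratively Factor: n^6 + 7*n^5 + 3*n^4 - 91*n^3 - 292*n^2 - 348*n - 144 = (n + 3)*(n^5 + 4*n^4 - 9*n^3 - 64*n^2 - 100*n - 48) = (n + 2)*(n + 3)*(n^4 + 2*n^3 - 13*n^2 - 38*n - 24) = (n + 1)*(n + 2)*(n + 3)*(n^3 + n^2 - 14*n - 24) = (n + 1)*(n + 2)*(n + 3)^2*(n^2 - 2*n - 8) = (n - 4)*(n + 1)*(n + 2)*(n + 3)^2*(n + 2)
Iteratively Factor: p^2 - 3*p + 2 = (p - 2)*(p - 1)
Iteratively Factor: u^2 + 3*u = (u)*(u + 3)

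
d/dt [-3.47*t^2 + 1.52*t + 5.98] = 1.52 - 6.94*t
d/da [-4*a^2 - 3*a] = -8*a - 3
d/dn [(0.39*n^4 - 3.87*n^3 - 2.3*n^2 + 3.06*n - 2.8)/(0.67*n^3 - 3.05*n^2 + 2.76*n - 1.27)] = (0.2613*n^6 - 2.379*n^5 + 16.5737*n^4 - 27.444*n^3 + 23.3577*n^2 - 11.238*n + 3.8418)/(0.4489*n^6 - 4.087*n^5 + 13.0009*n^4 - 18.5378*n^3 + 15.3646*n^2 - 7.0104*n + 1.6129)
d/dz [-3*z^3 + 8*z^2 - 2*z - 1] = -9*z^2 + 16*z - 2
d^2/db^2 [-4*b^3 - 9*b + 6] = -24*b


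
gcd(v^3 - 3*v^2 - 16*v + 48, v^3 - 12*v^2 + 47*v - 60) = v^2 - 7*v + 12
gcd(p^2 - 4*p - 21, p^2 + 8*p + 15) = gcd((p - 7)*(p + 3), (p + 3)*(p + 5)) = p + 3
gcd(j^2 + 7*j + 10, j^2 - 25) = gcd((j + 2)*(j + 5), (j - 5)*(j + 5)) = j + 5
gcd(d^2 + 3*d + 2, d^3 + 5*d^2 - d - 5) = d + 1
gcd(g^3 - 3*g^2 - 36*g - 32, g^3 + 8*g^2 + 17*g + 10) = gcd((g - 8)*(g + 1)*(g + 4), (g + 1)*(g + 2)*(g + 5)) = g + 1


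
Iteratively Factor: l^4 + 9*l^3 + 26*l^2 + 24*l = (l + 4)*(l^3 + 5*l^2 + 6*l) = (l + 2)*(l + 4)*(l^2 + 3*l) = (l + 2)*(l + 3)*(l + 4)*(l)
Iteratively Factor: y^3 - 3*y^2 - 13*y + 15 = (y - 5)*(y^2 + 2*y - 3) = (y - 5)*(y - 1)*(y + 3)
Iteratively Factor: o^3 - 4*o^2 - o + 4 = (o - 4)*(o^2 - 1) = (o - 4)*(o - 1)*(o + 1)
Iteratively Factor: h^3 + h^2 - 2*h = (h + 2)*(h^2 - h) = h*(h + 2)*(h - 1)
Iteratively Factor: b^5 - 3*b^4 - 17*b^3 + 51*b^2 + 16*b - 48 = (b - 3)*(b^4 - 17*b^2 + 16) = (b - 4)*(b - 3)*(b^3 + 4*b^2 - b - 4) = (b - 4)*(b - 3)*(b + 1)*(b^2 + 3*b - 4) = (b - 4)*(b - 3)*(b - 1)*(b + 1)*(b + 4)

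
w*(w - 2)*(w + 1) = w^3 - w^2 - 2*w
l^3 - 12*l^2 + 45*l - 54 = (l - 6)*(l - 3)^2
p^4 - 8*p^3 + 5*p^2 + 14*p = p*(p - 7)*(p - 2)*(p + 1)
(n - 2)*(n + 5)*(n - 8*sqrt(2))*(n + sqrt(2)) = n^4 - 7*sqrt(2)*n^3 + 3*n^3 - 21*sqrt(2)*n^2 - 26*n^2 - 48*n + 70*sqrt(2)*n + 160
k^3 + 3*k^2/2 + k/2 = k*(k + 1/2)*(k + 1)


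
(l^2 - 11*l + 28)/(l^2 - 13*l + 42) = (l - 4)/(l - 6)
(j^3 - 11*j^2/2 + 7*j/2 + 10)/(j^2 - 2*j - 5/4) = 2*(j^2 - 3*j - 4)/(2*j + 1)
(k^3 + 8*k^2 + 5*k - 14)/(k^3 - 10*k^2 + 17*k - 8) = (k^2 + 9*k + 14)/(k^2 - 9*k + 8)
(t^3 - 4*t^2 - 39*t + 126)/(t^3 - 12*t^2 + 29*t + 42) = (t^2 + 3*t - 18)/(t^2 - 5*t - 6)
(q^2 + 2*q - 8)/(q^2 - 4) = (q + 4)/(q + 2)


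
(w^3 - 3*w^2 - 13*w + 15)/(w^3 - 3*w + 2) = (w^2 - 2*w - 15)/(w^2 + w - 2)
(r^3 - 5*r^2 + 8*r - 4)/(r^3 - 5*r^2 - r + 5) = (r^2 - 4*r + 4)/(r^2 - 4*r - 5)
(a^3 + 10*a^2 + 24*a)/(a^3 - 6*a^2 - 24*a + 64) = a*(a + 6)/(a^2 - 10*a + 16)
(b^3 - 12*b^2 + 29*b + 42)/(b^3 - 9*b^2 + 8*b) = (b^3 - 12*b^2 + 29*b + 42)/(b*(b^2 - 9*b + 8))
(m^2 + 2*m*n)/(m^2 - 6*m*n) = (m + 2*n)/(m - 6*n)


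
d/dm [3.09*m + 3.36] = 3.09000000000000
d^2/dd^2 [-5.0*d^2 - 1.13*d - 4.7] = -10.0000000000000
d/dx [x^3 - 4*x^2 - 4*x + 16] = 3*x^2 - 8*x - 4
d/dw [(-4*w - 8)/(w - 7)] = 36/(w - 7)^2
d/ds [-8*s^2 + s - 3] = 1 - 16*s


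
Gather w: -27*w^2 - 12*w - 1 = -27*w^2 - 12*w - 1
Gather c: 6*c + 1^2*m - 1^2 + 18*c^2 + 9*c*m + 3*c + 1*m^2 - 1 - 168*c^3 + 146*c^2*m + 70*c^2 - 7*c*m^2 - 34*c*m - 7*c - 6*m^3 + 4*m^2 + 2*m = -168*c^3 + c^2*(146*m + 88) + c*(-7*m^2 - 25*m + 2) - 6*m^3 + 5*m^2 + 3*m - 2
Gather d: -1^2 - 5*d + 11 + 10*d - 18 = 5*d - 8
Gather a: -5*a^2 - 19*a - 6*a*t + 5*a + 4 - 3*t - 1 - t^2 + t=-5*a^2 + a*(-6*t - 14) - t^2 - 2*t + 3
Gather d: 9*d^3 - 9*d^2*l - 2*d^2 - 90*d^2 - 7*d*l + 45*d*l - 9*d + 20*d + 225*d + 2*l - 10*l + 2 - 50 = 9*d^3 + d^2*(-9*l - 92) + d*(38*l + 236) - 8*l - 48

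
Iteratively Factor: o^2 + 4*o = (o)*(o + 4)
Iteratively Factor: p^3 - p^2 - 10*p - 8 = (p - 4)*(p^2 + 3*p + 2) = (p - 4)*(p + 2)*(p + 1)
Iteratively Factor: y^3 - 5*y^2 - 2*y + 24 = (y - 4)*(y^2 - y - 6) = (y - 4)*(y - 3)*(y + 2)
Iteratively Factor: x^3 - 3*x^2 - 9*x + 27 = (x + 3)*(x^2 - 6*x + 9) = (x - 3)*(x + 3)*(x - 3)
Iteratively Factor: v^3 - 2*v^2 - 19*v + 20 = (v + 4)*(v^2 - 6*v + 5) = (v - 5)*(v + 4)*(v - 1)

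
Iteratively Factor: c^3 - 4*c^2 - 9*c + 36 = (c - 3)*(c^2 - c - 12) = (c - 4)*(c - 3)*(c + 3)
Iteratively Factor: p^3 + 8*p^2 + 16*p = (p + 4)*(p^2 + 4*p) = p*(p + 4)*(p + 4)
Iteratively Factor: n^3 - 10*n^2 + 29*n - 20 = (n - 4)*(n^2 - 6*n + 5) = (n - 4)*(n - 1)*(n - 5)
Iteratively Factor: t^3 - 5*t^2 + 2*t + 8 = (t - 2)*(t^2 - 3*t - 4) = (t - 2)*(t + 1)*(t - 4)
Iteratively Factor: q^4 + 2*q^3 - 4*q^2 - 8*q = (q - 2)*(q^3 + 4*q^2 + 4*q) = (q - 2)*(q + 2)*(q^2 + 2*q) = q*(q - 2)*(q + 2)*(q + 2)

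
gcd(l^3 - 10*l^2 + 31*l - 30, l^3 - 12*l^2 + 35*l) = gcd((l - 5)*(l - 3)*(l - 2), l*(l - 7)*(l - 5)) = l - 5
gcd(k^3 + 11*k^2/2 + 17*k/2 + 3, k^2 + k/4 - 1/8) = k + 1/2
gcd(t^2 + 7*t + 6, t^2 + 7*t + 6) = t^2 + 7*t + 6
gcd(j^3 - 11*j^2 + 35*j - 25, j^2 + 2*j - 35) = j - 5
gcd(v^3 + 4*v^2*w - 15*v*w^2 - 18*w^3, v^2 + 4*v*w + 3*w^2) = v + w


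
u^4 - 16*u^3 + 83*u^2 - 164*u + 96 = (u - 8)*(u - 4)*(u - 3)*(u - 1)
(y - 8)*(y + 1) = y^2 - 7*y - 8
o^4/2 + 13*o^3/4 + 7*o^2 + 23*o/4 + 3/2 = (o/2 + 1)*(o + 1/2)*(o + 1)*(o + 3)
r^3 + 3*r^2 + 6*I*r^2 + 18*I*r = r*(r + 3)*(r + 6*I)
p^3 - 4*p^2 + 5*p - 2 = (p - 2)*(p - 1)^2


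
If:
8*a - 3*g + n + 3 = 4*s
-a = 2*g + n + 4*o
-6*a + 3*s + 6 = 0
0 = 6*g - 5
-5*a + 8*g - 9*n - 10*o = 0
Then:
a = 793/30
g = 5/6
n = -17/2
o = -49/10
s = 763/15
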